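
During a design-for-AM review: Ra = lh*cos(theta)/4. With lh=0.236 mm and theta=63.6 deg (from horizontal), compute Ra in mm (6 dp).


Ra = 0.236 * cos(63.6) / 4 = 0.026233 mm


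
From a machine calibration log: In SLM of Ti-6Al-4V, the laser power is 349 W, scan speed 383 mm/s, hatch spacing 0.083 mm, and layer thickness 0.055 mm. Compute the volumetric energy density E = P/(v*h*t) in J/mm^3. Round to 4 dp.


E = 349 / (383*0.083*0.055) = 199.6116 J/mm^3


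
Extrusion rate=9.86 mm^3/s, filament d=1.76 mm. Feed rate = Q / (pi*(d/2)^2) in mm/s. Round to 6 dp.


A = pi*(1.76/2)^2 = 2.432849
v = 9.86 / 2.432849 = 4.052861 mm/s


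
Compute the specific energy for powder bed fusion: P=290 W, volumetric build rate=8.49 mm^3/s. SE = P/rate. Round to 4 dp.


SE = 290 / 8.49 = 34.1578 J/mm^3


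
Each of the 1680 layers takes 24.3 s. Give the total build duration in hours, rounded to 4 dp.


t = 1680 * 24.3 / 3600 = 11.34 hrs


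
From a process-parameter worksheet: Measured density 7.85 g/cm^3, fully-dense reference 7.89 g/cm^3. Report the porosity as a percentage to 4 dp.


Porosity = (1-7.85/7.89)*100 = 0.507 %


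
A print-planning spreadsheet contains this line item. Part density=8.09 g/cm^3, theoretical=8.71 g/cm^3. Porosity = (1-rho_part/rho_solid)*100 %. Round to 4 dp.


Porosity = (1-8.09/8.71)*100 = 7.1183 %


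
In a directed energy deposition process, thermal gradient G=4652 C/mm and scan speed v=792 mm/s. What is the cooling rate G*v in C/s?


CR = 4652 * 792 = 3684384 C/s


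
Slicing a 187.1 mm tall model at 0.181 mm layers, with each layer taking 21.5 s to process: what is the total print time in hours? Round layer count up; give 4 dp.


Layers = ceil(187.1/0.181) = 1034
t = 1034 * 21.5 / 3600 = 6.1753 hrs


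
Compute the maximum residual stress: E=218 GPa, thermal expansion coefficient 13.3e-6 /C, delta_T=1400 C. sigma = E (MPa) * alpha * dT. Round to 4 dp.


sigma = 218*1000 * 13.3e-6 * 1400 = 4059.16 MPa


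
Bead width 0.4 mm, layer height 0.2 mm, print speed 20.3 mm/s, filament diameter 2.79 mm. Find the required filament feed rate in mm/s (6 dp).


Q = 0.4 * 0.2 * 20.3 = 1.624 mm^3/s
A_fil = pi*(2.79/2)^2 = 6.11361784 mm^2
v_feed = 1.624 / 6.11361784 = 0.265636 mm/s


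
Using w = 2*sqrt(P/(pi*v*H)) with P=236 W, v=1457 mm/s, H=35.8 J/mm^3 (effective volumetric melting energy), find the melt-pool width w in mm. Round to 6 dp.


w = 2*sqrt(236/(pi*1457*35.8)) = 0.0759 mm


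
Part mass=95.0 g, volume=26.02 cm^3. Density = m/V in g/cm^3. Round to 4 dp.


rho = 95.0 / 26.02 = 3.651 g/cm^3


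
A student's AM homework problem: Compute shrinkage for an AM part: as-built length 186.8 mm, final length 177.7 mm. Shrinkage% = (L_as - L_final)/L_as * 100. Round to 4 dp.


Shrinkage = ((186.8-177.7)/186.8)*100 = 4.8715 %


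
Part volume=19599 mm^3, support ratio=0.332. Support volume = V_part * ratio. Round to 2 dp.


V_support = 19599 * 0.332 = 6506.87 mm^3


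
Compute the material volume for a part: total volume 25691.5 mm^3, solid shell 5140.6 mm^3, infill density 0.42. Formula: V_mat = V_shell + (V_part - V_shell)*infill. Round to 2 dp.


V_infill = (25691.5 - 5140.6) * 0.42 = 8631.38
V_total = 5140.6 + 8631.38 = 13771.98 mm^3


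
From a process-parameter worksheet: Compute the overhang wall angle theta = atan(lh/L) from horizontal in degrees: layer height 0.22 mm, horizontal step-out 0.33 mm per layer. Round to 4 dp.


angle = atan(0.22/0.33) = 33.6901 degrees


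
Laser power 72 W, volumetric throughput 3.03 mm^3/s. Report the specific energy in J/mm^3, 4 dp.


SE = 72 / 3.03 = 23.7624 J/mm^3


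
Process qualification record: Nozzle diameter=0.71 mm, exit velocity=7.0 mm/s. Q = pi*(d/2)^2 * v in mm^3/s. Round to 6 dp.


A = pi*(0.71/2)^2 = 0.39591921 mm^2
Q = 0.39591921 * 7.0 = 2.771434 mm^3/s


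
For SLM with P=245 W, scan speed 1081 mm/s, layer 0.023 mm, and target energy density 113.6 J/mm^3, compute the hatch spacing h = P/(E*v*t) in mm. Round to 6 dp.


h = 245 / (113.6*1081*0.023) = 0.086743 mm


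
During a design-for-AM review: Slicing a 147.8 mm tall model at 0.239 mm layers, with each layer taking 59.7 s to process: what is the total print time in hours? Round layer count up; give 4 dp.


Layers = ceil(147.8/0.239) = 619
t = 619 * 59.7 / 3600 = 10.2651 hrs


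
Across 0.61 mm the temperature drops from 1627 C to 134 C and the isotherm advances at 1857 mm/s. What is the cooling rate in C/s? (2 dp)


G = (1627-134)/0.61 = 2447.54098361 C/mm
CR = 2447.54098361 * 1857 = 4545083.61 C/s


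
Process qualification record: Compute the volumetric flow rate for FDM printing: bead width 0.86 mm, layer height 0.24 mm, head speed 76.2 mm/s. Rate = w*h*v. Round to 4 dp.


Rate = 0.86 * 0.24 * 76.2 = 15.7277 mm^3/s


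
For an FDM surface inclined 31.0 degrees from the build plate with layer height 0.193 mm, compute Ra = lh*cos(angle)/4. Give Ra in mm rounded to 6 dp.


Ra = 0.193 * cos(31.0) / 4 = 0.041358 mm


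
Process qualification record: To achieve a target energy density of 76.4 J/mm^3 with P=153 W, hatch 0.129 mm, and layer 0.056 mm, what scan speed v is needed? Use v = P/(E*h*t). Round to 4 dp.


v = 153 / (76.4*0.129*0.056) = 277.2173 mm/s


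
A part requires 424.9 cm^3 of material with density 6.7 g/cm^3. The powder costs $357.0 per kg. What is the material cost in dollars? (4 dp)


Mass = 424.9*6.7/1000 = 2.84683 kg
Cost = 2.84683 * 357.0 = 1016.3183 $


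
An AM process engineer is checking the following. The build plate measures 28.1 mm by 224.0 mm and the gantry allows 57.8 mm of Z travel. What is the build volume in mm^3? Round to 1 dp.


V = 28.1 * 224.0 * 57.8 = 363816.3 mm^3


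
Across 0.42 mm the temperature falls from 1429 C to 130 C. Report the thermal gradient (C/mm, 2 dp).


G = (1429-130)/0.42 = 3092.86 C/mm


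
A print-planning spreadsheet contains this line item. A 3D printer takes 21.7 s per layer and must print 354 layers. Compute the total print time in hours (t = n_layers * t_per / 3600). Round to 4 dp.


t = 354 * 21.7 / 3600 = 2.1338 hrs


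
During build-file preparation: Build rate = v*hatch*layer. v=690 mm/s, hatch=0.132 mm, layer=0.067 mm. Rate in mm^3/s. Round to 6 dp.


Rate = 690 * 0.132 * 0.067 = 6.10236 mm^3/s


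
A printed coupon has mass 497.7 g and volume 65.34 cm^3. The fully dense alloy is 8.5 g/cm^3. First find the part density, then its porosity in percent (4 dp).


rho_part = 497.7 / 65.34 = 7.61707989 g/cm^3
Porosity = (1 - 7.61707989/8.5)*100 = 10.3873 %


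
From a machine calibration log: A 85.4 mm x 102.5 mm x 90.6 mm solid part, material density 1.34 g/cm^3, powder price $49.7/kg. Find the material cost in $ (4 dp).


V = 85.4 * 102.5 * 90.6 = 793067.1 mm^3 = 793.0671 cm^3
Mass = 793.0671 * 1.34 / 1000 = 1.06270991 kg
Cost = 1.06270991 * 49.7 = 52.8167 $


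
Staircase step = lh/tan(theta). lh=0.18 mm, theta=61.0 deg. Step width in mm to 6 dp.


step = 0.18 / tan(61.0) = 0.099776 mm


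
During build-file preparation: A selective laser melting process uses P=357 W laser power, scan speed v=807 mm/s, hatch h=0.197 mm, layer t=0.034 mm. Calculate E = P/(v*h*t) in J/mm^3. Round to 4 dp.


E = 357 / (807*0.197*0.034) = 66.0465 J/mm^3


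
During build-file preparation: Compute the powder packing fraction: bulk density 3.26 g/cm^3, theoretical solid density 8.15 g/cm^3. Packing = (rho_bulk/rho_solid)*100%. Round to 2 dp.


Packing = (3.26/8.15)*100 = 40.0 %


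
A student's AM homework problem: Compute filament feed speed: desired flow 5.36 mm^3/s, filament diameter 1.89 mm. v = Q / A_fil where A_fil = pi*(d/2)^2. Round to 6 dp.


A = pi*(1.89/2)^2 = 2.805521
v = 5.36 / 2.805521 = 1.910519 mm/s


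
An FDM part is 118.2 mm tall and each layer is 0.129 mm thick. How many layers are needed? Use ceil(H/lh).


Layers = ceil(118.2/0.129) = 917


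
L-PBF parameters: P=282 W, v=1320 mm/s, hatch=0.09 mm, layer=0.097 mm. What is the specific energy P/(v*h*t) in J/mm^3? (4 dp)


Build rate = 1320 * 0.09 * 0.097 = 11.5236 mm^3/s
SE = 282 / 11.5236 = 24.4715 J/mm^3


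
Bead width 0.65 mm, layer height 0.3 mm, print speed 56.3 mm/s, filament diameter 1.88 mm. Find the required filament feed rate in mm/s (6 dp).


Q = 0.65 * 0.3 * 56.3 = 10.9785 mm^3/s
A_fil = pi*(1.88/2)^2 = 2.77591127 mm^2
v_feed = 10.9785 / 2.77591127 = 3.954917 mm/s


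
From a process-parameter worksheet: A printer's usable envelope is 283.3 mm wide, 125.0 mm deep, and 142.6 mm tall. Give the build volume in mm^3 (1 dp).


V = 283.3 * 125.0 * 142.6 = 5049822.5 mm^3


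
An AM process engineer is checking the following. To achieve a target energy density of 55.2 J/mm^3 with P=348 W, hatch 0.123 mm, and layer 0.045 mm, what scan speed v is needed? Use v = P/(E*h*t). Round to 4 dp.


v = 348 / (55.2*0.123*0.045) = 1138.9969 mm/s


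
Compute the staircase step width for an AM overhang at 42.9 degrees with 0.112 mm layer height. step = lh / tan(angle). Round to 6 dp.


step = 0.112 / tan(42.9) = 0.120526 mm


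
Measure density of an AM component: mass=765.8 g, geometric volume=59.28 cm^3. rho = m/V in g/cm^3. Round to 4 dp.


rho = 765.8 / 59.28 = 12.9184 g/cm^3


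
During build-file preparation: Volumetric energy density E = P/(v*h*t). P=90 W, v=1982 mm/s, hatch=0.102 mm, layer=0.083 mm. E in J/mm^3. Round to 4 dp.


E = 90 / (1982*0.102*0.083) = 5.3637 J/mm^3


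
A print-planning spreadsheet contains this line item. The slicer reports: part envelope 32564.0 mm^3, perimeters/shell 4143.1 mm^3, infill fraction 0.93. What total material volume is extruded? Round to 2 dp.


V_infill = (32564.0 - 4143.1) * 0.93 = 26431.44
V_total = 4143.1 + 26431.44 = 30574.54 mm^3


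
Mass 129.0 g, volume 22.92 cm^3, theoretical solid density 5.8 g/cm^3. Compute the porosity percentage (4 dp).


rho_part = 129.0 / 22.92 = 5.62827225 g/cm^3
Porosity = (1 - 5.62827225/5.8)*100 = 2.9608 %


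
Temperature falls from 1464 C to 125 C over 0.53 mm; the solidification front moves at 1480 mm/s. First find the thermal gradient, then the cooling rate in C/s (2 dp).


G = (1464-125)/0.53 = 2526.41509434 C/mm
CR = 2526.41509434 * 1480 = 3739094.34 C/s


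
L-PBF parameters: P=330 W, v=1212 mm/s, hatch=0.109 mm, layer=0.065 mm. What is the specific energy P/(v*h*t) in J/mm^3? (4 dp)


Build rate = 1212 * 0.109 * 0.065 = 8.58702 mm^3/s
SE = 330 / 8.58702 = 38.4301 J/mm^3


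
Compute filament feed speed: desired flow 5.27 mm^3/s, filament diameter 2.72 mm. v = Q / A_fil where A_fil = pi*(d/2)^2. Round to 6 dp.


A = pi*(2.72/2)^2 = 5.81069
v = 5.27 / 5.81069 = 0.906949 mm/s


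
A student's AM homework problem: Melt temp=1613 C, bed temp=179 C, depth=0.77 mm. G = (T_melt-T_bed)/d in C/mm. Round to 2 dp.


G = (1613-179)/0.77 = 1862.34 C/mm


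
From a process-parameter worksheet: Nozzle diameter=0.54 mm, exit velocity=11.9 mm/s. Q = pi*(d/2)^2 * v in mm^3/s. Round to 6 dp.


A = pi*(0.54/2)^2 = 0.2290221 mm^2
Q = 0.2290221 * 11.9 = 2.725363 mm^3/s


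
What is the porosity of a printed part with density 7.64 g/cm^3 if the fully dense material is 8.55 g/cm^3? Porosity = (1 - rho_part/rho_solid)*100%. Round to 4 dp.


Porosity = (1-7.64/8.55)*100 = 10.6433 %


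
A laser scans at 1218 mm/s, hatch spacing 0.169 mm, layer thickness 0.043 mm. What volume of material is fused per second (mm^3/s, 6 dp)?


Rate = 1218 * 0.169 * 0.043 = 8.851206 mm^3/s


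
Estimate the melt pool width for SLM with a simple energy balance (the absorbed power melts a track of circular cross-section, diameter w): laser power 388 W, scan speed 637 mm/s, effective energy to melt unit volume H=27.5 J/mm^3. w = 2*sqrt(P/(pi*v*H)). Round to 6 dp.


w = 2*sqrt(388/(pi*637*27.5)) = 0.167933 mm


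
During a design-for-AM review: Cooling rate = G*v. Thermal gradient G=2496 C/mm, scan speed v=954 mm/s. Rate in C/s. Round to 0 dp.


CR = 2496 * 954 = 2381184 C/s


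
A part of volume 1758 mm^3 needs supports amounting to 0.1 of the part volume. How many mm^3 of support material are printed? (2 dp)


V_support = 1758 * 0.1 = 175.8 mm^3


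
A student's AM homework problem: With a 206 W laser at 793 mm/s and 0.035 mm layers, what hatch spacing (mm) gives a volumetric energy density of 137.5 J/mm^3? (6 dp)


h = 206 / (137.5*793*0.035) = 0.053979 mm


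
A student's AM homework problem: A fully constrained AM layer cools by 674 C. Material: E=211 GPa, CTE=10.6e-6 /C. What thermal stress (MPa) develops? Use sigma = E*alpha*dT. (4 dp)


sigma = 211*1000 * 10.6e-6 * 674 = 1507.4684 MPa


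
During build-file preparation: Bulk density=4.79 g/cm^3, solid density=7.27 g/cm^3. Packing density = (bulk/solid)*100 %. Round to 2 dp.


Packing = (4.79/7.27)*100 = 65.89 %


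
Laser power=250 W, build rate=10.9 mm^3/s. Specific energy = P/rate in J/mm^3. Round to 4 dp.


SE = 250 / 10.9 = 22.9358 J/mm^3


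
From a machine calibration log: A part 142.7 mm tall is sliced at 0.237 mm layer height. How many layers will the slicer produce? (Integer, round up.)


Layers = ceil(142.7/0.237) = 603


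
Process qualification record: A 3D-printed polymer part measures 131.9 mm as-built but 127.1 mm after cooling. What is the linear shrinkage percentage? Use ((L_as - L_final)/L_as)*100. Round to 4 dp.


Shrinkage = ((131.9-127.1)/131.9)*100 = 3.6391 %


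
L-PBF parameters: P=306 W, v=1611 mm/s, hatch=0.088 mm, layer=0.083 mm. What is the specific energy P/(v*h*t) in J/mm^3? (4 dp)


Build rate = 1611 * 0.088 * 0.083 = 11.766744 mm^3/s
SE = 306 / 11.766744 = 26.0055 J/mm^3


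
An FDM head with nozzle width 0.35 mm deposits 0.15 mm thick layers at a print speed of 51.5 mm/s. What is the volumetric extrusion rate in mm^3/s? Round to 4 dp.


Rate = 0.35 * 0.15 * 51.5 = 2.7038 mm^3/s


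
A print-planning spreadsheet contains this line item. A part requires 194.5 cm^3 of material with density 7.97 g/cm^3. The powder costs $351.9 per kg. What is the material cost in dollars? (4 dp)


Mass = 194.5*7.97/1000 = 1.550165 kg
Cost = 1.550165 * 351.9 = 545.5031 $


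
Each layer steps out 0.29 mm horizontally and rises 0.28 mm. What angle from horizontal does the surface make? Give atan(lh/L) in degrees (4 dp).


angle = atan(0.28/0.29) = 43.9949 degrees


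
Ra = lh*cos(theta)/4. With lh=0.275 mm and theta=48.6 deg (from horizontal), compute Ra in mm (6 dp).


Ra = 0.275 * cos(48.6) / 4 = 0.045465 mm


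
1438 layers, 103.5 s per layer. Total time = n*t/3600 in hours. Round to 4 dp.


t = 1438 * 103.5 / 3600 = 41.3425 hrs


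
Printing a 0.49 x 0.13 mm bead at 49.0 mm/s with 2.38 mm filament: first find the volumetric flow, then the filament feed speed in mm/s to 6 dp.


Q = 0.49 * 0.13 * 49.0 = 3.1213 mm^3/s
A_fil = pi*(2.38/2)^2 = 4.44880936 mm^2
v_feed = 3.1213 / 4.44880936 = 0.701603 mm/s


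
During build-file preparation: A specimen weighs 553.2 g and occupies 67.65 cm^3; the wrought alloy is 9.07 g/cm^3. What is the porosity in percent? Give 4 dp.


rho_part = 553.2 / 67.65 = 8.17738359 g/cm^3
Porosity = (1 - 8.17738359/9.07)*100 = 9.8414 %


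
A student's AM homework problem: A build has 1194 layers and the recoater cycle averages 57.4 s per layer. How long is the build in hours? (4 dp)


t = 1194 * 57.4 / 3600 = 19.0377 hrs


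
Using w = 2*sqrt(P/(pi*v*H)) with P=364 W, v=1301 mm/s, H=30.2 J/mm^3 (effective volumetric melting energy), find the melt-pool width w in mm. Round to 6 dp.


w = 2*sqrt(364/(pi*1301*30.2)) = 0.108608 mm


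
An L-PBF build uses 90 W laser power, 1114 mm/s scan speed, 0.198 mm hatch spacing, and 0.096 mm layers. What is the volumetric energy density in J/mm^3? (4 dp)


E = 90 / (1114*0.198*0.096) = 4.2503 J/mm^3


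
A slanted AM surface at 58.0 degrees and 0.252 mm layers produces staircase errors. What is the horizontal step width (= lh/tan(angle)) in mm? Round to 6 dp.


step = 0.252 / tan(58.0) = 0.157467 mm


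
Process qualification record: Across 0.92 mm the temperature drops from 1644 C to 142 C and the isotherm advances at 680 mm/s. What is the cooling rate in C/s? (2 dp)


G = (1644-142)/0.92 = 1632.60869565 C/mm
CR = 1632.60869565 * 680 = 1110173.91 C/s


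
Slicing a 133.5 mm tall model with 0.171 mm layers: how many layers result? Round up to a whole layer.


Layers = ceil(133.5/0.171) = 781


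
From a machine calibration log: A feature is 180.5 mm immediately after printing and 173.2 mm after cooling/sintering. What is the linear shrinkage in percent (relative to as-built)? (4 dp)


Shrinkage = ((180.5-173.2)/180.5)*100 = 4.0443 %


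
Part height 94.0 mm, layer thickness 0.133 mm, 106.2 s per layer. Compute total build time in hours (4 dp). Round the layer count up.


Layers = ceil(94.0/0.133) = 707
t = 707 * 106.2 / 3600 = 20.8565 hrs


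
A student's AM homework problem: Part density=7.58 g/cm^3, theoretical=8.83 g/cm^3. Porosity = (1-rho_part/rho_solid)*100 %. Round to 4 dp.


Porosity = (1-7.58/8.83)*100 = 14.1563 %


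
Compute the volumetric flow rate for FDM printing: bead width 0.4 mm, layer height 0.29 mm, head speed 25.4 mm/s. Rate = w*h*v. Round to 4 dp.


Rate = 0.4 * 0.29 * 25.4 = 2.9464 mm^3/s


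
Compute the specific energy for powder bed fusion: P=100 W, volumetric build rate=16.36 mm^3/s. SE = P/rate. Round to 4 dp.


SE = 100 / 16.36 = 6.1125 J/mm^3


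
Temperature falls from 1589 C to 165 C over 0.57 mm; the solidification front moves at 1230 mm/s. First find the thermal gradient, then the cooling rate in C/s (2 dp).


G = (1589-165)/0.57 = 2498.24561404 C/mm
CR = 2498.24561404 * 1230 = 3072842.11 C/s


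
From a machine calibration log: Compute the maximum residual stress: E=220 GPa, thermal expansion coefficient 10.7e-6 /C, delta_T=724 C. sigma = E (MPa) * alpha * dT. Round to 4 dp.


sigma = 220*1000 * 10.7e-6 * 724 = 1704.296 MPa


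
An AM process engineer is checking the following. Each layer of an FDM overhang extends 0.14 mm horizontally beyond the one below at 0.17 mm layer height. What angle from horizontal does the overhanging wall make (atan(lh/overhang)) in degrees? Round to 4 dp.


angle = atan(0.17/0.14) = 50.5275 degrees


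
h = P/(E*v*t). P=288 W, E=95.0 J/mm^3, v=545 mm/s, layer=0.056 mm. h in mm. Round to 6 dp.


h = 288 / (95.0*545*0.056) = 0.099331 mm


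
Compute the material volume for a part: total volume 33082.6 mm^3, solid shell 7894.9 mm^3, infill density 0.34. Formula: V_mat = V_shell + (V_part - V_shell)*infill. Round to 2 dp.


V_infill = (33082.6 - 7894.9) * 0.34 = 8563.82
V_total = 7894.9 + 8563.82 = 16458.72 mm^3


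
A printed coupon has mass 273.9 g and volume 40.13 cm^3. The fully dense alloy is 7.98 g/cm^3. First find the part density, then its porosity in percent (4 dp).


rho_part = 273.9 / 40.13 = 6.82531772 g/cm^3
Porosity = (1 - 6.82531772/7.98)*100 = 14.4697 %


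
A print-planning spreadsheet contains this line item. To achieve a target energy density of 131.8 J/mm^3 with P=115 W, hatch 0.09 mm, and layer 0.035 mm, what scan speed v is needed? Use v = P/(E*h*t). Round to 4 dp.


v = 115 / (131.8*0.09*0.035) = 276.995 mm/s


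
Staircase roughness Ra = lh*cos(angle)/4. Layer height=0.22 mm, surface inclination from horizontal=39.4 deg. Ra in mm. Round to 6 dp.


Ra = 0.22 * cos(39.4) / 4 = 0.0425 mm


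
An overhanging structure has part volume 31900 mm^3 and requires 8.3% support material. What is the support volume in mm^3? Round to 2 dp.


V_support = 31900 * 0.083 = 2647.7 mm^3


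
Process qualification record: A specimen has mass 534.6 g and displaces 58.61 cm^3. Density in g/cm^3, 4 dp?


rho = 534.6 / 58.61 = 9.1213 g/cm^3


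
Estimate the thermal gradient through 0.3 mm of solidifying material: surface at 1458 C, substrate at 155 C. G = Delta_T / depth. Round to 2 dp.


G = (1458-155)/0.3 = 4343.33 C/mm


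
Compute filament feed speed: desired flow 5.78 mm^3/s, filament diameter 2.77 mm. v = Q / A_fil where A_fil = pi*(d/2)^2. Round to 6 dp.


A = pi*(2.77/2)^2 = 6.026282
v = 5.78 / 6.026282 = 0.959132 mm/s


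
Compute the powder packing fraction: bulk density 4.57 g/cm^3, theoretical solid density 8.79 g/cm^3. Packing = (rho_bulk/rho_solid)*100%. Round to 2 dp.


Packing = (4.57/8.79)*100 = 51.99 %


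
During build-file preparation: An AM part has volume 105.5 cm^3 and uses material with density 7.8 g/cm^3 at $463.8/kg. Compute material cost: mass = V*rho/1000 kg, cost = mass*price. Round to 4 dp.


Mass = 105.5*7.8/1000 = 0.8229 kg
Cost = 0.8229 * 463.8 = 381.661 $


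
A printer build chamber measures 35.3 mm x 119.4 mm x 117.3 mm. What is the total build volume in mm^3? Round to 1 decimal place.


V = 35.3 * 119.4 * 117.3 = 494398.4 mm^3


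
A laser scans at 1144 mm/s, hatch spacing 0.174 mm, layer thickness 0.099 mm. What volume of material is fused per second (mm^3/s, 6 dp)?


Rate = 1144 * 0.174 * 0.099 = 19.706544 mm^3/s


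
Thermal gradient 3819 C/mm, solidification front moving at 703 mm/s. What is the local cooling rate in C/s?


CR = 3819 * 703 = 2684757 C/s


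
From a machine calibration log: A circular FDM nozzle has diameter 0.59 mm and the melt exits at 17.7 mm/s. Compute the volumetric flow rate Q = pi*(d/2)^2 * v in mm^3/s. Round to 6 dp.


A = pi*(0.59/2)^2 = 0.2733971 mm^2
Q = 0.2733971 * 17.7 = 4.839129 mm^3/s


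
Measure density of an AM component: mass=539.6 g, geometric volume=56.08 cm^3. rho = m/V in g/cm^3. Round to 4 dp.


rho = 539.6 / 56.08 = 9.622 g/cm^3


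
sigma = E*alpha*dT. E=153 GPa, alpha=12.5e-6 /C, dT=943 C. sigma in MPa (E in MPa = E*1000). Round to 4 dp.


sigma = 153*1000 * 12.5e-6 * 943 = 1803.4875 MPa


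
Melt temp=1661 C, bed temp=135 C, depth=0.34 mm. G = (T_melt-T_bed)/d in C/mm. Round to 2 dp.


G = (1661-135)/0.34 = 4488.24 C/mm


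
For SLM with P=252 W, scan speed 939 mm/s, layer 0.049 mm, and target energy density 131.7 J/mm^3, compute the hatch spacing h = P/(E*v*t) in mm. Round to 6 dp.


h = 252 / (131.7*939*0.049) = 0.041587 mm


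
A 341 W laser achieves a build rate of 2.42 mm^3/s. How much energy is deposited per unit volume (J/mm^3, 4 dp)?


SE = 341 / 2.42 = 140.9091 J/mm^3


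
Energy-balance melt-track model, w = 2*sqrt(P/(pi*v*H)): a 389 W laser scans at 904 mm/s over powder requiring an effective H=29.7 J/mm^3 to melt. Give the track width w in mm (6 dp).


w = 2*sqrt(389/(pi*904*29.7)) = 0.135821 mm


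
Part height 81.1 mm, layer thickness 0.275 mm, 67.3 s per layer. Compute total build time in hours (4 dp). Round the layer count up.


Layers = ceil(81.1/0.275) = 295
t = 295 * 67.3 / 3600 = 5.5149 hrs


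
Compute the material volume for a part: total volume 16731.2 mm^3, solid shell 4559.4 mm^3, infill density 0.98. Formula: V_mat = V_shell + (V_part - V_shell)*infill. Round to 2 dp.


V_infill = (16731.2 - 4559.4) * 0.98 = 11928.36
V_total = 4559.4 + 11928.36 = 16487.76 mm^3


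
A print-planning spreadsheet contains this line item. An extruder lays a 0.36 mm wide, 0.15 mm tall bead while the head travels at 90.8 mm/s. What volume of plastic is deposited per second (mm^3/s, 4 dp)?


Rate = 0.36 * 0.15 * 90.8 = 4.9032 mm^3/s


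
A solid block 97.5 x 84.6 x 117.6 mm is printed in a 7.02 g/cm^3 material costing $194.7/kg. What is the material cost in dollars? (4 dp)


V = 97.5 * 84.6 * 117.6 = 970023.6 mm^3 = 970.0236 cm^3
Mass = 970.0236 * 7.02 / 1000 = 6.80956567 kg
Cost = 6.80956567 * 194.7 = 1325.8224 $


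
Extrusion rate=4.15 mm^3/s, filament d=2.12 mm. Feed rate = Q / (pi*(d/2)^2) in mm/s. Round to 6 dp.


A = pi*(2.12/2)^2 = 3.529894
v = 4.15 / 3.529894 = 1.175673 mm/s


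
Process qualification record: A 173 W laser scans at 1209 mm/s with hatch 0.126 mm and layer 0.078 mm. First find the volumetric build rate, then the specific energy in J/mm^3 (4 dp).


Build rate = 1209 * 0.126 * 0.078 = 11.882052 mm^3/s
SE = 173 / 11.882052 = 14.5598 J/mm^3


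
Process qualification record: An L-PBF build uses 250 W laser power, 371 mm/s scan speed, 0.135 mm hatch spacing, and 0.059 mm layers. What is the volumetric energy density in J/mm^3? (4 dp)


E = 250 / (371*0.135*0.059) = 84.6019 J/mm^3


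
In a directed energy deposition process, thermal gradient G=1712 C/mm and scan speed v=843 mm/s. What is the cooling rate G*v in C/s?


CR = 1712 * 843 = 1443216 C/s


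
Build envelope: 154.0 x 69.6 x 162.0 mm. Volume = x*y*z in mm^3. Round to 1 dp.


V = 154.0 * 69.6 * 162.0 = 1736380.8 mm^3


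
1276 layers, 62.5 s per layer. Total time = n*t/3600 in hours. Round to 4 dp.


t = 1276 * 62.5 / 3600 = 22.1528 hrs


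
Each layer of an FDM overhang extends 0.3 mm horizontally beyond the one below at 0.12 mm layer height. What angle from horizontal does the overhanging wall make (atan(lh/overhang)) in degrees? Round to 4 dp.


angle = atan(0.12/0.3) = 21.8014 degrees


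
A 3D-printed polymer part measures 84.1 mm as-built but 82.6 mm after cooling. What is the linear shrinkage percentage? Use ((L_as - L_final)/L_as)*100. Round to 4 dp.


Shrinkage = ((84.1-82.6)/84.1)*100 = 1.7836 %


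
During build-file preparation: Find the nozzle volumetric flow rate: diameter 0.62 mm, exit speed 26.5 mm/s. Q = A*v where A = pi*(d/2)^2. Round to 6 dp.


A = pi*(0.62/2)^2 = 0.30190705 mm^2
Q = 0.30190705 * 26.5 = 8.000537 mm^3/s


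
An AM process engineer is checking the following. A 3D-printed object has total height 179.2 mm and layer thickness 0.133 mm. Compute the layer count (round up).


Layers = ceil(179.2/0.133) = 1348


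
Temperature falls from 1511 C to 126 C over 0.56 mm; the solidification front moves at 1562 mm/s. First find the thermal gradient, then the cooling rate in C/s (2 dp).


G = (1511-126)/0.56 = 2473.21428571 C/mm
CR = 2473.21428571 * 1562 = 3863160.71 C/s


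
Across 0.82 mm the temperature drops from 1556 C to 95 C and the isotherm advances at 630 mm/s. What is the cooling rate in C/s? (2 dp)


G = (1556-95)/0.82 = 1781.70731707 C/mm
CR = 1781.70731707 * 630 = 1122475.61 C/s


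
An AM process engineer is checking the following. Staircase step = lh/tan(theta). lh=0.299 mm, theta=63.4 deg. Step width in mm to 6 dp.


step = 0.299 / tan(63.4) = 0.149728 mm


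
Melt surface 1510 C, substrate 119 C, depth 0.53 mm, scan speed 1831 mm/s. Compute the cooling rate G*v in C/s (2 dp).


G = (1510-119)/0.53 = 2624.52830189 C/mm
CR = 2624.52830189 * 1831 = 4805511.32 C/s


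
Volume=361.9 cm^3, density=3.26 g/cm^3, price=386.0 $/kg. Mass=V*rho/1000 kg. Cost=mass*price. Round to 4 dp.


Mass = 361.9*3.26/1000 = 1.179794 kg
Cost = 1.179794 * 386.0 = 455.4005 $


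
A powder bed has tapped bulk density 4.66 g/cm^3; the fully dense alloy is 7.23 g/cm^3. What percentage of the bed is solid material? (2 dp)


Packing = (4.66/7.23)*100 = 64.45 %


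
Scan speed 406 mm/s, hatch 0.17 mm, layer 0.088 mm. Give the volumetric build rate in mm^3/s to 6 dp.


Rate = 406 * 0.17 * 0.088 = 6.07376 mm^3/s


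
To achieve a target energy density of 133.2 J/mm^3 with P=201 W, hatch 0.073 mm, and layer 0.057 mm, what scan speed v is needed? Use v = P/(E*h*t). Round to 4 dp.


v = 201 / (133.2*0.073*0.057) = 362.6554 mm/s


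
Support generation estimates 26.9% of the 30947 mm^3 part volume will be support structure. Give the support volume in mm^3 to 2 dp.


V_support = 30947 * 0.269 = 8324.74 mm^3


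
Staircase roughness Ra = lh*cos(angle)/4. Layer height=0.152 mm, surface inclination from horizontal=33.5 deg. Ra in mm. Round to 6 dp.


Ra = 0.152 * cos(33.5) / 4 = 0.031688 mm


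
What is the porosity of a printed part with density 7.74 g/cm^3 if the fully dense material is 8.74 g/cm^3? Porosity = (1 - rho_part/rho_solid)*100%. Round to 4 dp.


Porosity = (1-7.74/8.74)*100 = 11.4416 %


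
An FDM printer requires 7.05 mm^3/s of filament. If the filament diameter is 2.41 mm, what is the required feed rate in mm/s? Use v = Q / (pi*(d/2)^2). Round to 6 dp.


A = pi*(2.41/2)^2 = 4.561671
v = 7.05 / 4.561671 = 1.545486 mm/s


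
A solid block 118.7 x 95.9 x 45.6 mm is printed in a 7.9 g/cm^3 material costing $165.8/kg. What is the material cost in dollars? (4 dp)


V = 118.7 * 95.9 * 45.6 = 519079.848 mm^3 = 519.079848 cm^3
Mass = 519.079848 * 7.9 / 1000 = 4.1007308 kg
Cost = 4.1007308 * 165.8 = 679.9012 $


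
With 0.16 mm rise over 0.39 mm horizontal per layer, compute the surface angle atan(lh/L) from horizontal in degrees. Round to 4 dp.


angle = atan(0.16/0.39) = 22.3062 degrees


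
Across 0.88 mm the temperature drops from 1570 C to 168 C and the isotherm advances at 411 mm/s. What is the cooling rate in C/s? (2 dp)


G = (1570-168)/0.88 = 1593.18181818 C/mm
CR = 1593.18181818 * 411 = 654797.73 C/s


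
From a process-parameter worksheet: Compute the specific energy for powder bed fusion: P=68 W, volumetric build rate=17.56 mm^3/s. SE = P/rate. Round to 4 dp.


SE = 68 / 17.56 = 3.8724 J/mm^3


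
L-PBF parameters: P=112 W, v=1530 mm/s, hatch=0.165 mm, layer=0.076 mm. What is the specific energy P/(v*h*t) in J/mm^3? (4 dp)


Build rate = 1530 * 0.165 * 0.076 = 19.1862 mm^3/s
SE = 112 / 19.1862 = 5.8375 J/mm^3


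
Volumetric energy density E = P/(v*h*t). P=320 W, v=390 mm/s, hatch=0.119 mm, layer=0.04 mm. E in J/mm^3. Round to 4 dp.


E = 320 / (390*0.119*0.04) = 172.3766 J/mm^3


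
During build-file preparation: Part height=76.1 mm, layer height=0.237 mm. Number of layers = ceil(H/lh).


Layers = ceil(76.1/0.237) = 322


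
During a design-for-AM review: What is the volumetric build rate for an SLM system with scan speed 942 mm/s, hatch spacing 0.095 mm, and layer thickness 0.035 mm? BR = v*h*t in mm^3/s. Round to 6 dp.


Rate = 942 * 0.095 * 0.035 = 3.13215 mm^3/s


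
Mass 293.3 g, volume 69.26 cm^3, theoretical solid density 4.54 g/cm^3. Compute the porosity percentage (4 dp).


rho_part = 293.3 / 69.26 = 4.23476754 g/cm^3
Porosity = (1 - 4.23476754/4.54)*100 = 6.7232 %


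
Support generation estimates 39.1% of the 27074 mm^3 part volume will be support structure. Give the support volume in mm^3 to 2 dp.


V_support = 27074 * 0.391 = 10585.93 mm^3


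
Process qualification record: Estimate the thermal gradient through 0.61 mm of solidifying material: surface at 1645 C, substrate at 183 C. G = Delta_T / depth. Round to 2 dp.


G = (1645-183)/0.61 = 2396.72 C/mm


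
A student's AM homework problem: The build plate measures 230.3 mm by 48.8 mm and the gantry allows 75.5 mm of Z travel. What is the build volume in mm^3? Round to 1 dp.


V = 230.3 * 48.8 * 75.5 = 848517.3 mm^3


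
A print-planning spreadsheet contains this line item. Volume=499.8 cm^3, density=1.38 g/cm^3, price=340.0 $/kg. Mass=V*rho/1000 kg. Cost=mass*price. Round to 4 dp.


Mass = 499.8*1.38/1000 = 0.689724 kg
Cost = 0.689724 * 340.0 = 234.5062 $


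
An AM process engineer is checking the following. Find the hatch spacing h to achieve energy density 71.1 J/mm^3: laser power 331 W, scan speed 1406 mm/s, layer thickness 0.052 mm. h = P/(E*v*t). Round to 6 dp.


h = 331 / (71.1*1406*0.052) = 0.063675 mm


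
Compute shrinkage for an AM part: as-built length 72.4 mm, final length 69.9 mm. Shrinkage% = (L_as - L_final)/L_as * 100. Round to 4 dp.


Shrinkage = ((72.4-69.9)/72.4)*100 = 3.453 %


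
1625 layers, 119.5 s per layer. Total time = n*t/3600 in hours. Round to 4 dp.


t = 1625 * 119.5 / 3600 = 53.941 hrs


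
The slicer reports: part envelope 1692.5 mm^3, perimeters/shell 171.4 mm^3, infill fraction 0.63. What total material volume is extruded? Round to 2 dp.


V_infill = (1692.5 - 171.4) * 0.63 = 958.29
V_total = 171.4 + 958.29 = 1129.69 mm^3


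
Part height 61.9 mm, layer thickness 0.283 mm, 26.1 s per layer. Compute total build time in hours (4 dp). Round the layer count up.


Layers = ceil(61.9/0.283) = 219
t = 219 * 26.1 / 3600 = 1.5878 hrs


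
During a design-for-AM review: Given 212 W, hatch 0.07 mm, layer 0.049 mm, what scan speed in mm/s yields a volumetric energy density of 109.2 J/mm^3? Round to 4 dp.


v = 212 / (109.2*0.07*0.049) = 566.0035 mm/s


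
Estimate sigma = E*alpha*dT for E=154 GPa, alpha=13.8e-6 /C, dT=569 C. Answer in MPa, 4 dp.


sigma = 154*1000 * 13.8e-6 * 569 = 1209.2388 MPa


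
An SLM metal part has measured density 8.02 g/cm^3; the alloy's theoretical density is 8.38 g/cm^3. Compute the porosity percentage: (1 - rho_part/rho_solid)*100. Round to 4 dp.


Porosity = (1-8.02/8.38)*100 = 4.2959 %


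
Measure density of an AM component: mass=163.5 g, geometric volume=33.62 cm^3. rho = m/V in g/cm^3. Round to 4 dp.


rho = 163.5 / 33.62 = 4.8632 g/cm^3


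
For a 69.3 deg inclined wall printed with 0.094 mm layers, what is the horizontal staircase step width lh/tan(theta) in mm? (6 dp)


step = 0.094 / tan(69.3) = 0.03552 mm


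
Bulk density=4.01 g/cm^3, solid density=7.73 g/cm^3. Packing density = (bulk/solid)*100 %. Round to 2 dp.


Packing = (4.01/7.73)*100 = 51.88 %


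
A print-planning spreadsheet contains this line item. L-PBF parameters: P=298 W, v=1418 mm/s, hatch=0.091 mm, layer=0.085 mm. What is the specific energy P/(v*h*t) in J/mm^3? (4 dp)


Build rate = 1418 * 0.091 * 0.085 = 10.96823 mm^3/s
SE = 298 / 10.96823 = 27.1694 J/mm^3


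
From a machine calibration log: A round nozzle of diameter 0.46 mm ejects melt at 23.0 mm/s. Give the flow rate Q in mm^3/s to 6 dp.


A = pi*(0.46/2)^2 = 0.16619025 mm^2
Q = 0.16619025 * 23.0 = 3.822376 mm^3/s


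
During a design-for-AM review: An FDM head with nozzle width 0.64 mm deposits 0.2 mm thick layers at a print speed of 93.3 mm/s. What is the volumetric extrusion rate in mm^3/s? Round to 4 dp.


Rate = 0.64 * 0.2 * 93.3 = 11.9424 mm^3/s


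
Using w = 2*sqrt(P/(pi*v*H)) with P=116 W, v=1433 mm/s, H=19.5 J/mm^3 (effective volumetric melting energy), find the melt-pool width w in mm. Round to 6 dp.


w = 2*sqrt(116/(pi*1433*19.5)) = 0.072702 mm


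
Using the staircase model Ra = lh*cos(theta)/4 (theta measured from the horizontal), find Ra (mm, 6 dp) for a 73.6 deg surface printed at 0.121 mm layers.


Ra = 0.121 * cos(73.6) / 4 = 0.008541 mm


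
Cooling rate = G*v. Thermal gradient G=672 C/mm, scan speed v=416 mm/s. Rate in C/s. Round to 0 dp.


CR = 672 * 416 = 279552 C/s


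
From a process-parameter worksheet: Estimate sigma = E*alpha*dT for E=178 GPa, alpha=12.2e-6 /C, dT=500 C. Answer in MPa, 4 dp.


sigma = 178*1000 * 12.2e-6 * 500 = 1085.8 MPa


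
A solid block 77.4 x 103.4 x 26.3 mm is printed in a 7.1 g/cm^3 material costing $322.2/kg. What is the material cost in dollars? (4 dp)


V = 77.4 * 103.4 * 26.3 = 210483.108 mm^3 = 210.483108 cm^3
Mass = 210.483108 * 7.1 / 1000 = 1.49443007 kg
Cost = 1.49443007 * 322.2 = 481.5054 $


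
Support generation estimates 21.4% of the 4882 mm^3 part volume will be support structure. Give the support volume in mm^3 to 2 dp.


V_support = 4882 * 0.214 = 1044.75 mm^3


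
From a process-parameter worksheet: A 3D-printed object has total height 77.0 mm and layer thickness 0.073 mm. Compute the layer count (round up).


Layers = ceil(77.0/0.073) = 1055


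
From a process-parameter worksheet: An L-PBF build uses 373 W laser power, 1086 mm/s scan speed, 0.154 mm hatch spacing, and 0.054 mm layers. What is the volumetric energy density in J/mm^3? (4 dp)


E = 373 / (1086*0.154*0.054) = 41.3014 J/mm^3


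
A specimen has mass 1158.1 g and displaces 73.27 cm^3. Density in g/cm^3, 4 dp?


rho = 1158.1 / 73.27 = 15.8059 g/cm^3


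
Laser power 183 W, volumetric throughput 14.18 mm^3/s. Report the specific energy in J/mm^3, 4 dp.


SE = 183 / 14.18 = 12.9055 J/mm^3


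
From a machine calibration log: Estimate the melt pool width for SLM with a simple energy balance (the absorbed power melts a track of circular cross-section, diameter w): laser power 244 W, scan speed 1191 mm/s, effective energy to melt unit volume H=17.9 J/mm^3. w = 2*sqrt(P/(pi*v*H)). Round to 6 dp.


w = 2*sqrt(244/(pi*1191*17.9)) = 0.120717 mm


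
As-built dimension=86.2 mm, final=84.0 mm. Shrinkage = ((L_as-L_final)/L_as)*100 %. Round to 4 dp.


Shrinkage = ((86.2-84.0)/86.2)*100 = 2.5522 %


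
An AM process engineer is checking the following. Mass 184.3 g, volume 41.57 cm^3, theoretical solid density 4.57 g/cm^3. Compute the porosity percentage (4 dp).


rho_part = 184.3 / 41.57 = 4.43348569 g/cm^3
Porosity = (1 - 4.43348569/4.57)*100 = 2.9872 %


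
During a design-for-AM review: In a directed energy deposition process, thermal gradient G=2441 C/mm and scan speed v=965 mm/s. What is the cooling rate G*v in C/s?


CR = 2441 * 965 = 2355565 C/s


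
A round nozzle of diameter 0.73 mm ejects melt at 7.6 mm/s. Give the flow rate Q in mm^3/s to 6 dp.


A = pi*(0.73/2)^2 = 0.41853868 mm^2
Q = 0.41853868 * 7.6 = 3.180894 mm^3/s


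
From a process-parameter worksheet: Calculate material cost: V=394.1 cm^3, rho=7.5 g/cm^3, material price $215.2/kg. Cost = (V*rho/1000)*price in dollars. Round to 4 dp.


Mass = 394.1*7.5/1000 = 2.95575 kg
Cost = 2.95575 * 215.2 = 636.0774 $


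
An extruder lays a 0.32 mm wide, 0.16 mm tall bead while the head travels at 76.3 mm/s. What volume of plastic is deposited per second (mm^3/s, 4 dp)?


Rate = 0.32 * 0.16 * 76.3 = 3.9066 mm^3/s


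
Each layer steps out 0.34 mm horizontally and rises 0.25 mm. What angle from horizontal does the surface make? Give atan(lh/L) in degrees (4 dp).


angle = atan(0.25/0.34) = 36.3268 degrees


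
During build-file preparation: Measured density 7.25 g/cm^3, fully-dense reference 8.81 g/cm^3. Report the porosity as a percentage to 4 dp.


Porosity = (1-7.25/8.81)*100 = 17.7072 %


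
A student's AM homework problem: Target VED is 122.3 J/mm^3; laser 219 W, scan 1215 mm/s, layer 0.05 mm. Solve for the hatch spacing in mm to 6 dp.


h = 219 / (122.3*1215*0.05) = 0.029476 mm


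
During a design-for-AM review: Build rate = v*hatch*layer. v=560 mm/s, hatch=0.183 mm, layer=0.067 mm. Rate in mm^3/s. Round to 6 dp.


Rate = 560 * 0.183 * 0.067 = 6.86616 mm^3/s


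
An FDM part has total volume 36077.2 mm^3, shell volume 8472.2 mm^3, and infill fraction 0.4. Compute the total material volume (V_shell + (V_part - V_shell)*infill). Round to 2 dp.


V_infill = (36077.2 - 8472.2) * 0.4 = 11042.0
V_total = 8472.2 + 11042.0 = 19514.2 mm^3


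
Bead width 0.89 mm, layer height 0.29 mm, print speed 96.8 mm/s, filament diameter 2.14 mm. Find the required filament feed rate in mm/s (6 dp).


Q = 0.89 * 0.29 * 96.8 = 24.98408 mm^3/s
A_fil = pi*(2.14/2)^2 = 3.59680943 mm^2
v_feed = 24.98408 / 3.59680943 = 6.946178 mm/s


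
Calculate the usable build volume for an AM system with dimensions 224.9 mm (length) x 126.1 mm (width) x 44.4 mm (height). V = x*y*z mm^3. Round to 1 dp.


V = 224.9 * 126.1 * 44.4 = 1259179.1 mm^3


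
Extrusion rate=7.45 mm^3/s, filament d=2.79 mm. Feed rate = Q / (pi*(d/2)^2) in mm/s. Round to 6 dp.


A = pi*(2.79/2)^2 = 6.113618
v = 7.45 / 6.113618 = 1.218591 mm/s


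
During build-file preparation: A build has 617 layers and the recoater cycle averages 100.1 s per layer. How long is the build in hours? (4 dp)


t = 617 * 100.1 / 3600 = 17.156 hrs


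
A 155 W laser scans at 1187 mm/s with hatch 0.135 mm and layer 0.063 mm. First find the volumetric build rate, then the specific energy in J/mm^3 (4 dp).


Build rate = 1187 * 0.135 * 0.063 = 10.095435 mm^3/s
SE = 155 / 10.095435 = 15.3535 J/mm^3
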